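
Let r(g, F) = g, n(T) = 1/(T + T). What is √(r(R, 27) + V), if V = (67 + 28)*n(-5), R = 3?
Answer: I*√26/2 ≈ 2.5495*I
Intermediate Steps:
n(T) = 1/(2*T)
V = -19/2 (V = (67 + 28)*((½)/(-5)) = 95*((½)*(-⅕)) = 95*(-⅒) = -19/2 ≈ -9.5000)
√(r(R, 27) + V) = √(3 - 19/2) = √(-13/2) = I*√26/2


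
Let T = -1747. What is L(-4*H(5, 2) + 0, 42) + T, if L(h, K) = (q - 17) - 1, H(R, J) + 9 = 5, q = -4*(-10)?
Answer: -1725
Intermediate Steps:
q = 40
H(R, J) = -4 (H(R, J) = -9 + 5 = -4)
L(h, K) = 22 (L(h, K) = (40 - 17) - 1 = 23 - 1 = 22)
L(-4*H(5, 2) + 0, 42) + T = 22 - 1747 = -1725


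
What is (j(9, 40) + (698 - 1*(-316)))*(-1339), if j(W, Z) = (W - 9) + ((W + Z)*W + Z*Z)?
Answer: -4090645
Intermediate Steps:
j(W, Z) = -9 + W + Z**2 + W*(W + Z) (j(W, Z) = (-9 + W) + (W*(W + Z) + Z**2) = (-9 + W) + (Z**2 + W*(W + Z)) = -9 + W + Z**2 + W*(W + Z))
(j(9, 40) + (698 - 1*(-316)))*(-1339) = ((-9 + 9 + 9**2 + 40**2 + 9*40) + (698 - 1*(-316)))*(-1339) = ((-9 + 9 + 81 + 1600 + 360) + (698 + 316))*(-1339) = (2041 + 1014)*(-1339) = 3055*(-1339) = -4090645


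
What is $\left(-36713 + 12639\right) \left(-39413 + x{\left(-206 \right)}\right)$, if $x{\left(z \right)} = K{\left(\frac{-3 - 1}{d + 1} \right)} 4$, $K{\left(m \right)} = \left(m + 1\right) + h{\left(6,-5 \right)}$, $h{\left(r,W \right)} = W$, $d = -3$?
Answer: $949021154$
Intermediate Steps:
$K{\left(m \right)} = -4 + m$ ($K{\left(m \right)} = \left(m + 1\right) - 5 = \left(1 + m\right) - 5 = -4 + m$)
$x{\left(z \right)} = -8$ ($x{\left(z \right)} = \left(-4 + \frac{-3 - 1}{-3 + 1}\right) 4 = \left(-4 - \frac{4}{-2}\right) 4 = \left(-4 - -2\right) 4 = \left(-4 + 2\right) 4 = \left(-2\right) 4 = -8$)
$\left(-36713 + 12639\right) \left(-39413 + x{\left(-206 \right)}\right) = \left(-36713 + 12639\right) \left(-39413 - 8\right) = \left(-24074\right) \left(-39421\right) = 949021154$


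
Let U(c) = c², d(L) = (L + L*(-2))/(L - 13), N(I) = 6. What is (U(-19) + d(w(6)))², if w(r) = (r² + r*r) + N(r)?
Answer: 3236401/25 ≈ 1.2946e+5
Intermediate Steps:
w(r) = 6 + 2*r² (w(r) = (r² + r*r) + 6 = (r² + r²) + 6 = 2*r² + 6 = 6 + 2*r²)
d(L) = -L/(-13 + L) (d(L) = (L - 2*L)/(-13 + L) = (-L)/(-13 + L) = -L/(-13 + L))
(U(-19) + d(w(6)))² = ((-19)² - (6 + 2*6²)/(-13 + (6 + 2*6²)))² = (361 - (6 + 2*36)/(-13 + (6 + 2*36)))² = (361 - (6 + 72)/(-13 + (6 + 72)))² = (361 - 1*78/(-13 + 78))² = (361 - 1*78/65)² = (361 - 1*78*1/65)² = (361 - 6/5)² = (1799/5)² = 3236401/25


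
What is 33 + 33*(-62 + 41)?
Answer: -660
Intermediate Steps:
33 + 33*(-62 + 41) = 33 + 33*(-21) = 33 - 693 = -660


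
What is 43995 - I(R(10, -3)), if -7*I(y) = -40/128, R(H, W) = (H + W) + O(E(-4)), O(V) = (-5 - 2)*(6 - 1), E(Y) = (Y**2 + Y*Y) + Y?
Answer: 4927435/112 ≈ 43995.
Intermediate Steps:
E(Y) = Y + 2*Y**2 (E(Y) = (Y**2 + Y**2) + Y = 2*Y**2 + Y = Y + 2*Y**2)
O(V) = -35 (O(V) = -7*5 = -35)
R(H, W) = -35 + H + W (R(H, W) = (H + W) - 35 = -35 + H + W)
I(y) = 5/112 (I(y) = -(-40)/(7*128) = -1/7*(-5/16) = 5/112)
43995 - I(R(10, -3)) = 43995 - 1*5/112 = 43995 - 5/112 = 4927435/112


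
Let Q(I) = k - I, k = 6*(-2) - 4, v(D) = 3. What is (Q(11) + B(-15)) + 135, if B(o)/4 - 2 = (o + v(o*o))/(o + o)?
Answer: 588/5 ≈ 117.60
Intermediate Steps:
B(o) = 8 + 2*(3 + o)/o (B(o) = 8 + 4*((o + 3)/(o + o)) = 8 + 4*((3 + o)/((2*o))) = 8 + 4*((3 + o)*(1/(2*o))) = 8 + 4*((3 + o)/(2*o)) = 8 + 2*(3 + o)/o)
k = -16 (k = -12 - 4 = -16)
Q(I) = -16 - I
(Q(11) + B(-15)) + 135 = ((-16 - 1*11) + (10 + 6/(-15))) + 135 = ((-16 - 11) + (10 + 6*(-1/15))) + 135 = (-27 + (10 - ⅖)) + 135 = (-27 + 48/5) + 135 = -87/5 + 135 = 588/5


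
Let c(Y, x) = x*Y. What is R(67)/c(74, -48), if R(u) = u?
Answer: -67/3552 ≈ -0.018863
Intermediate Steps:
c(Y, x) = Y*x
R(67)/c(74, -48) = 67/((74*(-48))) = 67/(-3552) = 67*(-1/3552) = -67/3552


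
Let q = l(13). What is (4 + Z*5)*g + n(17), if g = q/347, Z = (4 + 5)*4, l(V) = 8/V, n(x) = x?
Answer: 78159/4511 ≈ 17.326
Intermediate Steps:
Z = 36 (Z = 9*4 = 36)
q = 8/13 ≈ 0.61539
g = 8/4511 (g = (8/13)/347 = (8/13)*(1/347) = 8/4511 ≈ 0.0017734)
(4 + Z*5)*g + n(17) = (4 + 36*5)*(8/4511) + 17 = (4 + 180)*(8/4511) + 17 = 184*(8/4511) + 17 = 1472/4511 + 17 = 78159/4511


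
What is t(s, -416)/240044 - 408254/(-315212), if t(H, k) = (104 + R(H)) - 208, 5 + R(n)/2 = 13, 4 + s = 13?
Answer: 12246398065/9458093666 ≈ 1.2948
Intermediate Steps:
s = 9 (s = -4 + 13 = 9)
R(n) = 16 (R(n) = -10 + 2*13 = -10 + 26 = 16)
t(H, k) = -88 (t(H, k) = (104 + 16) - 208 = 120 - 208 = -88)
t(s, -416)/240044 - 408254/(-315212) = -88/240044 - 408254/(-315212) = -88*1/240044 - 408254*(-1/315212) = -22/60011 + 204127/157606 = 12246398065/9458093666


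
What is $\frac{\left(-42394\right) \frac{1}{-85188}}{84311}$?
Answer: $\frac{21197}{3591142734} \approx 5.9026 \cdot 10^{-6}$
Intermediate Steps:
$\frac{\left(-42394\right) \frac{1}{-85188}}{84311} = \left(-42394\right) \left(- \frac{1}{85188}\right) \frac{1}{84311} = \frac{21197}{42594} \cdot \frac{1}{84311} = \frac{21197}{3591142734}$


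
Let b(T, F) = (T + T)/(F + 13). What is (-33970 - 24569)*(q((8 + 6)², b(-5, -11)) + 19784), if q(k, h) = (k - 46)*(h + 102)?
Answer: -2009878026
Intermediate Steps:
b(T, F) = 2*T/(13 + F) (b(T, F) = (2*T)/(13 + F) = 2*T/(13 + F))
q(k, h) = (-46 + k)*(102 + h)
(-33970 - 24569)*(q((8 + 6)², b(-5, -11)) + 19784) = (-33970 - 24569)*((-4692 - 92*(-5)/(13 - 11) + 102*(8 + 6)² + (2*(-5)/(13 - 11))*(8 + 6)²) + 19784) = -58539*((-4692 - 92*(-5)/2 + 102*14² + (2*(-5)/2)*14²) + 19784) = -58539*((-4692 - 92*(-5)/2 + 102*196 + (2*(-5)*(½))*196) + 19784) = -58539*((-4692 - 46*(-5) + 19992 - 5*196) + 19784) = -58539*((-4692 + 230 + 19992 - 980) + 19784) = -58539*(14550 + 19784) = -58539*34334 = -2009878026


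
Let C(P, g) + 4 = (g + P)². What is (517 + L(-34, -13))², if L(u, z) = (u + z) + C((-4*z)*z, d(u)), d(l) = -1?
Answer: 210492852025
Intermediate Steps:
C(P, g) = -4 + (P + g)² (C(P, g) = -4 + (g + P)² = -4 + (P + g)²)
L(u, z) = -4 + u + z + (-1 - 4*z²)² (L(u, z) = (u + z) + (-4 + ((-4*z)*z - 1)²) = (u + z) + (-4 + (-4*z² - 1)²) = (u + z) + (-4 + (-1 - 4*z²)²) = -4 + u + z + (-1 - 4*z²)²)
(517 + L(-34, -13))² = (517 + (-4 - 34 - 13 + (1 + 4*(-13)²)²))² = (517 + (-4 - 34 - 13 + (1 + 4*169)²))² = (517 + (-4 - 34 - 13 + (1 + 676)²))² = (517 + (-4 - 34 - 13 + 677²))² = (517 + (-4 - 34 - 13 + 458329))² = (517 + 458278)² = 458795² = 210492852025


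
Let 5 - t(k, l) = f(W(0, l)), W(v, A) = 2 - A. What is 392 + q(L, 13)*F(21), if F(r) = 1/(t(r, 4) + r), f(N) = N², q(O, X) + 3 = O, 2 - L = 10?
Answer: 783/2 ≈ 391.50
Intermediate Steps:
L = -8 (L = 2 - 1*10 = 2 - 10 = -8)
q(O, X) = -3 + O
t(k, l) = 5 - (2 - l)²
F(r) = 1/(1 + r) (F(r) = 1/((5 - (-2 + 4)²) + r) = 1/((5 - 1*2²) + r) = 1/((5 - 1*4) + r) = 1/((5 - 4) + r) = 1/(1 + r))
392 + q(L, 13)*F(21) = 392 + (-3 - 8)/(1 + 21) = 392 - 11/22 = 392 - 11*1/22 = 392 - ½ = 783/2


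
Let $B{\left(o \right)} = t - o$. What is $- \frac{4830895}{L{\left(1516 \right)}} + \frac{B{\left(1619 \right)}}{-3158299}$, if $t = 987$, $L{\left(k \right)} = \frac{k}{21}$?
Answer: $- \frac{320405626841593}{4787981284} \approx -66919.0$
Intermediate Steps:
$L{\left(k \right)} = \frac{k}{21}$
$B{\left(o \right)} = 987 - o$
$- \frac{4830895}{L{\left(1516 \right)}} + \frac{B{\left(1619 \right)}}{-3158299} = - \frac{4830895}{\frac{1}{21} \cdot 1516} + \frac{987 - 1619}{-3158299} = - \frac{4830895}{\frac{1516}{21}} + \left(987 - 1619\right) \left(- \frac{1}{3158299}\right) = \left(-4830895\right) \frac{21}{1516} - - \frac{632}{3158299} = - \frac{101448795}{1516} + \frac{632}{3158299} = - \frac{320405626841593}{4787981284}$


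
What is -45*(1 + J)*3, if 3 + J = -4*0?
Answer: 270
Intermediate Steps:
J = -3 (J = -3 - 4*0 = -3 + 0 = -3)
-45*(1 + J)*3 = -45*(1 - 3)*3 = -45*(-2)*3 = -15*(-6)*3 = 90*3 = 270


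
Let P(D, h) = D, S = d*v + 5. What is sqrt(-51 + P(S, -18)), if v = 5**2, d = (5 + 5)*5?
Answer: 2*sqrt(301) ≈ 34.699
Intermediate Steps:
d = 50 (d = 10*5 = 50)
v = 25
S = 1255 (S = 50*25 + 5 = 1250 + 5 = 1255)
sqrt(-51 + P(S, -18)) = sqrt(-51 + 1255) = sqrt(1204) = 2*sqrt(301)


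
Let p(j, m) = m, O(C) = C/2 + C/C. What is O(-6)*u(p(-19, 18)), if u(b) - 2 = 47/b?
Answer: -83/9 ≈ -9.2222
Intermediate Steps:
O(C) = 1 + C/2 (O(C) = C*(1/2) + 1 = C/2 + 1 = 1 + C/2)
u(b) = 2 + 47/b
O(-6)*u(p(-19, 18)) = (1 + (1/2)*(-6))*(2 + 47/18) = (1 - 3)*(2 + 47*(1/18)) = -2*(2 + 47/18) = -2*83/18 = -83/9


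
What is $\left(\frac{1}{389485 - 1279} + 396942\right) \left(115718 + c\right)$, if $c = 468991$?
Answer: $\frac{30033629639527859}{129402} \approx 2.321 \cdot 10^{11}$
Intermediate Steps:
$\left(\frac{1}{389485 - 1279} + 396942\right) \left(115718 + c\right) = \left(\frac{1}{389485 - 1279} + 396942\right) \left(115718 + 468991\right) = \left(\frac{1}{388206} + 396942\right) 584709 = \frac{154095266053}{388206} \cdot 584709 = \frac{30033629639527859}{129402}$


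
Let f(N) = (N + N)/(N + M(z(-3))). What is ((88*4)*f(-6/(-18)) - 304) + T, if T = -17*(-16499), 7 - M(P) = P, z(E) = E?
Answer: 8686253/31 ≈ 2.8020e+5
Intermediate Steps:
M(P) = 7 - P
T = 280483
f(N) = 2*N/(10 + N) (f(N) = (N + N)/(N + (7 - 1*(-3))) = (2*N)/(N + (7 + 3)) = (2*N)/(N + 10) = (2*N)/(10 + N) = 2*N/(10 + N))
((88*4)*f(-6/(-18)) - 304) + T = ((88*4)*(2*(-6/(-18))/(10 - 6/(-18))) - 304) + 280483 = (352*(2*(-6*(-1/18))/(10 - 6*(-1/18))) - 304) + 280483 = (352*(2*(1/3)/(10 + 1/3)) - 304) + 280483 = (352*(2*(1/3)/(31/3)) - 304) + 280483 = (352*(2*(1/3)*(3/31)) - 304) + 280483 = (352*(2/31) - 304) + 280483 = (704/31 - 304) + 280483 = -8720/31 + 280483 = 8686253/31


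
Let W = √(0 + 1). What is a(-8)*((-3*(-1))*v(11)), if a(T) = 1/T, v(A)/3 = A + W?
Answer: -27/2 ≈ -13.500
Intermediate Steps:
W = 1 (W = √1 = 1)
v(A) = 3 + 3*A (v(A) = 3*(A + 1) = 3*(1 + A) = 3 + 3*A)
a(-8)*((-3*(-1))*v(11)) = ((-3*(-1))*(3 + 3*11))/(-8) = -3*(3 + 33)/8 = -3*36/8 = -⅛*108 = -27/2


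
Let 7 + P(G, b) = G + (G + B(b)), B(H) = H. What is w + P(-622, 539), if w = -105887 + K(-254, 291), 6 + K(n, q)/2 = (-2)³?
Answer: -106627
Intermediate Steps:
K(n, q) = -28 (K(n, q) = -12 + 2*(-2)³ = -12 + 2*(-8) = -12 - 16 = -28)
w = -105915 (w = -105887 - 28 = -105915)
P(G, b) = -7 + b + 2*G (P(G, b) = -7 + (G + (G + b)) = -7 + (b + 2*G) = -7 + b + 2*G)
w + P(-622, 539) = -105915 + (-7 + 539 + 2*(-622)) = -105915 + (-7 + 539 - 1244) = -105915 - 712 = -106627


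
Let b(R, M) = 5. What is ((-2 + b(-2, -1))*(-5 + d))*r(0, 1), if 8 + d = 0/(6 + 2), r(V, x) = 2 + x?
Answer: -117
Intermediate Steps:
d = -8 (d = -8 + 0/(6 + 2) = -8 + 0/8 = -8 + 0*(⅛) = -8 + 0 = -8)
((-2 + b(-2, -1))*(-5 + d))*r(0, 1) = ((-2 + 5)*(-5 - 8))*(2 + 1) = (3*(-13))*3 = -39*3 = -117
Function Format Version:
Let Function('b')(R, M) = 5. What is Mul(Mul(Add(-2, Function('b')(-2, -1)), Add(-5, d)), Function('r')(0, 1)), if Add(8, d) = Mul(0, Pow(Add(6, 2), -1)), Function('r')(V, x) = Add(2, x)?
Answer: -117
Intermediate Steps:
d = -8 (d = Add(-8, Mul(0, Pow(Add(6, 2), -1))) = Add(-8, Mul(0, Pow(8, -1))) = Add(-8, Mul(0, Rational(1, 8))) = Add(-8, 0) = -8)
Mul(Mul(Add(-2, Function('b')(-2, -1)), Add(-5, d)), Function('r')(0, 1)) = Mul(Mul(Add(-2, 5), Add(-5, -8)), Add(2, 1)) = Mul(Mul(3, -13), 3) = Mul(-39, 3) = -117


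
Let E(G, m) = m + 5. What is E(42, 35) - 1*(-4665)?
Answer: 4705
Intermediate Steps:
E(G, m) = 5 + m
E(42, 35) - 1*(-4665) = (5 + 35) - 1*(-4665) = 40 + 4665 = 4705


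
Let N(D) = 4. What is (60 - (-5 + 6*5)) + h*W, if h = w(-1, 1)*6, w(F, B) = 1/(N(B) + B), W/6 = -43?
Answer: -1373/5 ≈ -274.60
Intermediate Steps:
W = -258 (W = 6*(-43) = -258)
w(F, B) = 1/(4 + B)
h = 6/5 (h = 6/(4 + 1) = 6/5 ≈ 1.2000)
(60 - (-5 + 6*5)) + h*W = (60 - (-5 + 6*5)) + (6/5)*(-258) = (60 - (-5 + 30)) - 1548/5 = (60 - 1*25) - 1548/5 = (60 - 25) - 1548/5 = 35 - 1548/5 = -1373/5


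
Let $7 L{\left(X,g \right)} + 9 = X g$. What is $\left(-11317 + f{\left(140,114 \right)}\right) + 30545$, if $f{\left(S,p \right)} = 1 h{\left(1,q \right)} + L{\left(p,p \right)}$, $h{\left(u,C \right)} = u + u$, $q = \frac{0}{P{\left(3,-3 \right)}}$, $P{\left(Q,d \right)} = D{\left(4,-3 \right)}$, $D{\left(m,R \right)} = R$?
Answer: $\frac{147597}{7} \approx 21085.0$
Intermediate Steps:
$P{\left(Q,d \right)} = -3$
$L{\left(X,g \right)} = - \frac{9}{7} + \frac{X g}{7}$
$q = 0$ ($q = \frac{0}{-3} = 0 \left(- \frac{1}{3}\right) = 0$)
$h{\left(u,C \right)} = 2 u$
$f{\left(S,p \right)} = \frac{5}{7} + \frac{p^{2}}{7}$ ($f{\left(S,p \right)} = 1 \cdot 2 \cdot 1 + \left(- \frac{9}{7} + \frac{p p}{7}\right) = 1 \cdot 2 + \left(- \frac{9}{7} + \frac{p^{2}}{7}\right) = 2 + \left(- \frac{9}{7} + \frac{p^{2}}{7}\right) = \frac{5}{7} + \frac{p^{2}}{7}$)
$\left(-11317 + f{\left(140,114 \right)}\right) + 30545 = \left(-11317 + \left(\frac{5}{7} + \frac{114^{2}}{7}\right)\right) + 30545 = \left(-11317 + \left(\frac{5}{7} + \frac{1}{7} \cdot 12996\right)\right) + 30545 = \left(-11317 + \left(\frac{5}{7} + \frac{12996}{7}\right)\right) + 30545 = \left(-11317 + \frac{13001}{7}\right) + 30545 = - \frac{66218}{7} + 30545 = \frac{147597}{7}$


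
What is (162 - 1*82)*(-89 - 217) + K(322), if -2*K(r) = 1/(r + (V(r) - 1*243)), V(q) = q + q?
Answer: -35398081/1446 ≈ -24480.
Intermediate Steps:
V(q) = 2*q
K(r) = -1/(2*(-243 + 3*r)) (K(r) = -1/(2*(r + (2*r - 1*243))) = -1/(2*(r + (2*r - 243))) = -1/(2*(r + (-243 + 2*r))) = -1/(2*(-243 + 3*r)))
(162 - 1*82)*(-89 - 217) + K(322) = (162 - 1*82)*(-89 - 217) - 1/(-486 + 6*322) = (162 - 82)*(-306) - 1/(-486 + 1932) = 80*(-306) - 1/1446 = -24480 - 1*1/1446 = -24480 - 1/1446 = -35398081/1446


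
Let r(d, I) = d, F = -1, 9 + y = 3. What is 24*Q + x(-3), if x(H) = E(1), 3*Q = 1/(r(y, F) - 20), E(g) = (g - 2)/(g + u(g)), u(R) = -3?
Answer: 5/26 ≈ 0.19231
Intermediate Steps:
y = -6 (y = -9 + 3 = -6)
E(g) = (-2 + g)/(-3 + g) (E(g) = (g - 2)/(g - 3) = (-2 + g)/(-3 + g))
Q = -1/78 (Q = 1/(3*(-6 - 20)) = (⅓)/(-26) = (⅓)*(-1/26) = -1/78 ≈ -0.012821)
x(H) = ½ (x(H) = (-2 + 1)/(-3 + 1) = -1/(-2) = -½*(-1) = ½)
24*Q + x(-3) = 24*(-1/78) + ½ = -4/13 + ½ = 5/26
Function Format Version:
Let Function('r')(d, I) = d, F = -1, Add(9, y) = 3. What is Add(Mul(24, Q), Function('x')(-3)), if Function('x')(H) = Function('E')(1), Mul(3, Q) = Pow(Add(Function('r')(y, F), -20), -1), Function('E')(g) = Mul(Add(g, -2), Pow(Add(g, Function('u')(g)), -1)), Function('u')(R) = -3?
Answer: Rational(5, 26) ≈ 0.19231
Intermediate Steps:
y = -6 (y = Add(-9, 3) = -6)
Function('E')(g) = Mul(Pow(Add(-3, g), -1), Add(-2, g)) (Function('E')(g) = Mul(Add(g, -2), Pow(Add(g, -3), -1)) = Mul(Add(-2, g), Pow(Add(-3, g), -1)) = Mul(Pow(Add(-3, g), -1), Add(-2, g)))
Q = Rational(-1, 78) (Q = Mul(Rational(1, 3), Pow(Add(-6, -20), -1)) = Mul(Rational(1, 3), Pow(-26, -1)) = Mul(Rational(1, 3), Rational(-1, 26)) = Rational(-1, 78) ≈ -0.012821)
Function('x')(H) = Rational(1, 2) (Function('x')(H) = Mul(Pow(Add(-3, 1), -1), Add(-2, 1)) = Mul(Pow(-2, -1), -1) = Mul(Rational(-1, 2), -1) = Rational(1, 2))
Add(Mul(24, Q), Function('x')(-3)) = Add(Mul(24, Rational(-1, 78)), Rational(1, 2)) = Add(Rational(-4, 13), Rational(1, 2)) = Rational(5, 26)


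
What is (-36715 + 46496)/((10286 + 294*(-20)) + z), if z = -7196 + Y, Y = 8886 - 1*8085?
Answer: -9781/1989 ≈ -4.9175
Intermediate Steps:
Y = 801 (Y = 8886 - 8085 = 801)
z = -6395 (z = -7196 + 801 = -6395)
(-36715 + 46496)/((10286 + 294*(-20)) + z) = (-36715 + 46496)/((10286 + 294*(-20)) - 6395) = 9781/((10286 - 5880) - 6395) = 9781/(4406 - 6395) = 9781/(-1989) = 9781*(-1/1989) = -9781/1989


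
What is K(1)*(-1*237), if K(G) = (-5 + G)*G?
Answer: 948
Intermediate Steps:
K(G) = G*(-5 + G)
K(1)*(-1*237) = (1*(-5 + 1))*(-1*237) = (1*(-4))*(-237) = -4*(-237) = 948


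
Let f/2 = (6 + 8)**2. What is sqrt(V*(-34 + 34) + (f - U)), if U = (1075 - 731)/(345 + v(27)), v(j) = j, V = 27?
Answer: sqrt(3382410)/93 ≈ 19.776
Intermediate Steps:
U = 86/93 (U = (1075 - 731)/(345 + 27) = 344/372 = 344*(1/372) = 86/93 ≈ 0.92473)
f = 392 (f = 2*(6 + 8)**2 = 2*14**2 = 2*196 = 392)
sqrt(V*(-34 + 34) + (f - U)) = sqrt(27*(-34 + 34) + (392 - 1*86/93)) = sqrt(27*0 + (392 - 86/93)) = sqrt(0 + 36370/93) = sqrt(36370/93) = sqrt(3382410)/93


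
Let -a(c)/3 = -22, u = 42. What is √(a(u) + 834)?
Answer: 30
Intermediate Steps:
a(c) = 66 (a(c) = -3*(-22) = 66)
√(a(u) + 834) = √(66 + 834) = √900 = 30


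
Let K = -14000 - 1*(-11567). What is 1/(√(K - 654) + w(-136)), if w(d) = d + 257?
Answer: 121/17728 - 21*I*√7/17728 ≈ 0.0068254 - 0.0031341*I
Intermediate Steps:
K = -2433 (K = -14000 + 11567 = -2433)
w(d) = 257 + d
1/(√(K - 654) + w(-136)) = 1/(√(-2433 - 654) + (257 - 136)) = 1/(√(-3087) + 121) = 1/(21*I*√7 + 121) = 1/(121 + 21*I*√7)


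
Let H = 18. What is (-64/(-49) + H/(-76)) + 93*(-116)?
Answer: -20085265/1862 ≈ -10787.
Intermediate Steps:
(-64/(-49) + H/(-76)) + 93*(-116) = (-64/(-49) + 18/(-76)) + 93*(-116) = (-64*(-1/49) + 18*(-1/76)) - 10788 = (64/49 - 9/38) - 10788 = 1991/1862 - 10788 = -20085265/1862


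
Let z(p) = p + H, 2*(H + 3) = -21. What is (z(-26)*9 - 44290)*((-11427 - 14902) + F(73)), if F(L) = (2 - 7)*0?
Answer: 2350942739/2 ≈ 1.1755e+9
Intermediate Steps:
H = -27/2 (H = -3 + (1/2)*(-21) = -3 - 21/2 = -27/2 ≈ -13.500)
z(p) = -27/2 + p (z(p) = p - 27/2 = -27/2 + p)
F(L) = 0 (F(L) = -5*0 = 0)
(z(-26)*9 - 44290)*((-11427 - 14902) + F(73)) = ((-27/2 - 26)*9 - 44290)*((-11427 - 14902) + 0) = (-79/2*9 - 44290)*(-26329 + 0) = (-711/2 - 44290)*(-26329) = -89291/2*(-26329) = 2350942739/2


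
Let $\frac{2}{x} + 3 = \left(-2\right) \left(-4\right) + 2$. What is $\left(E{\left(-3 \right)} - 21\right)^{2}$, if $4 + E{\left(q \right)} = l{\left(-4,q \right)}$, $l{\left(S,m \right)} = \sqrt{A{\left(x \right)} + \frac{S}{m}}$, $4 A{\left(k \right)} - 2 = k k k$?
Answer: $\frac{\left(7350 - \sqrt{158970}\right)^{2}}{86436} \approx 559.03$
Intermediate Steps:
$x = \frac{2}{7}$ ($x = \frac{2}{-3 + \left(\left(-2\right) \left(-4\right) + 2\right)} = \frac{2}{-3 + \left(8 + 2\right)} = \frac{2}{-3 + 10} = \frac{2}{7} \approx 0.28571$)
$A{\left(k \right)} = \frac{1}{2} + \frac{k^{3}}{4}$ ($A{\left(k \right)} = \frac{1}{2} + \frac{k k k}{4} = \frac{1}{2} + \frac{k^{2} k}{4} = \frac{1}{2} + \frac{k^{3}}{4}$)
$l{\left(S,m \right)} = \sqrt{\frac{347}{686} + \frac{S}{m}}$ ($l{\left(S,m \right)} = \sqrt{\left(\frac{1}{2} + \frac{\left(\frac{2}{7}\right)^{3}}{4}\right) + \frac{S}{m}} = \sqrt{\left(\frac{1}{2} + \frac{1}{4} \cdot \frac{8}{343}\right) + \frac{S}{m}} = \sqrt{\left(\frac{1}{2} + \frac{2}{343}\right) + \frac{S}{m}} = \sqrt{\frac{347}{686} + \frac{S}{m}}$)
$E{\left(q \right)} = -4 + \frac{\sqrt{4858 - \frac{38416}{q}}}{98}$ ($E{\left(q \right)} = -4 + \frac{\sqrt{4858 + 9604 \left(-4\right) \frac{1}{q}}}{98} = -4 + \frac{\sqrt{4858 - \frac{38416}{q}}}{98}$)
$\left(E{\left(-3 \right)} - 21\right)^{2} = \left(\left(-4 + \frac{\sqrt{4858 - \frac{38416}{-3}}}{98}\right) - 21\right)^{2} = \left(\left(-4 + \frac{\sqrt{4858 - - \frac{38416}{3}}}{98}\right) - 21\right)^{2} = \left(\left(-4 + \frac{\sqrt{4858 + \frac{38416}{3}}}{98}\right) - 21\right)^{2} = \left(\left(-4 + \frac{\sqrt{\frac{52990}{3}}}{98}\right) - 21\right)^{2} = \left(\left(-4 + \frac{\frac{1}{3} \sqrt{158970}}{98}\right) - 21\right)^{2} = \left(\left(-4 + \frac{\sqrt{158970}}{294}\right) - 21\right)^{2} = \left(-25 + \frac{\sqrt{158970}}{294}\right)^{2}$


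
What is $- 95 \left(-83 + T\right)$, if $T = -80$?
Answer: $15485$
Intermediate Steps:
$- 95 \left(-83 + T\right) = - 95 \left(-83 - 80\right) = \left(-95\right) \left(-163\right) = 15485$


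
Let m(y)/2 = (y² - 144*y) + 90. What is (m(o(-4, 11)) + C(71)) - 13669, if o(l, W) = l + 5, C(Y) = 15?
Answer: -13760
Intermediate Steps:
o(l, W) = 5 + l
m(y) = 180 - 288*y + 2*y² (m(y) = 2*((y² - 144*y) + 90) = 2*(90 + y² - 144*y) = 180 - 288*y + 2*y²)
(m(o(-4, 11)) + C(71)) - 13669 = ((180 - 288*(5 - 4) + 2*(5 - 4)²) + 15) - 13669 = ((180 - 288*1 + 2*1²) + 15) - 13669 = ((180 - 288 + 2*1) + 15) - 13669 = ((180 - 288 + 2) + 15) - 13669 = (-106 + 15) - 13669 = -91 - 13669 = -13760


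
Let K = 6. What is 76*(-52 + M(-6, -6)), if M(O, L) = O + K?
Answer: -3952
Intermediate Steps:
M(O, L) = 6 + O (M(O, L) = O + 6 = 6 + O)
76*(-52 + M(-6, -6)) = 76*(-52 + (6 - 6)) = 76*(-52 + 0) = 76*(-52) = -3952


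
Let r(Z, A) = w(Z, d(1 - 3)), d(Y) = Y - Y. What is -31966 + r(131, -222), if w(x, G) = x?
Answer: -31835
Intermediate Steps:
d(Y) = 0
r(Z, A) = Z
-31966 + r(131, -222) = -31966 + 131 = -31835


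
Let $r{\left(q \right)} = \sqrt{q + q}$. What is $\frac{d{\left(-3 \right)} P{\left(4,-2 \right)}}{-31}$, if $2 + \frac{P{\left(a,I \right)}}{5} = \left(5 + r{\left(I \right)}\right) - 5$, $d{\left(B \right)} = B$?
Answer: $- \frac{30}{31} + \frac{30 i}{31} \approx -0.96774 + 0.96774 i$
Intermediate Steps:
$r{\left(q \right)} = \sqrt{2} \sqrt{q}$ ($r{\left(q \right)} = \sqrt{2 q} = \sqrt{2} \sqrt{q}$)
$P{\left(a,I \right)} = -10 + 5 \sqrt{2} \sqrt{I}$ ($P{\left(a,I \right)} = -10 + 5 \left(\left(5 + \sqrt{2} \sqrt{I}\right) - 5\right) = -10 + 5 \sqrt{2} \sqrt{I}$)
$\frac{d{\left(-3 \right)} P{\left(4,-2 \right)}}{-31} = \frac{\left(-3\right) \left(-10 + 5 \sqrt{2} \sqrt{-2}\right)}{-31} = - 3 \left(-10 + 5 \sqrt{2} i \sqrt{2}\right) \left(- \frac{1}{31}\right) = - 3 \left(-10 + 10 i\right) \left(- \frac{1}{31}\right) = \left(30 - 30 i\right) \left(- \frac{1}{31}\right) = - \frac{30}{31} + \frac{30 i}{31}$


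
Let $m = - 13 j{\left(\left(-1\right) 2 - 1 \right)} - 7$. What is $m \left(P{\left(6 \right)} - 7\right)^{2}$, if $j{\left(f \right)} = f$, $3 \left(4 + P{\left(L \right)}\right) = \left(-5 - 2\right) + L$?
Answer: $\frac{36992}{9} \approx 4110.2$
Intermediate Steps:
$P{\left(L \right)} = - \frac{19}{3} + \frac{L}{3}$ ($P{\left(L \right)} = -4 + \frac{\left(-5 - 2\right) + L}{3} = -4 + \frac{-7 + L}{3} = -4 + \left(- \frac{7}{3} + \frac{L}{3}\right) = - \frac{19}{3} + \frac{L}{3}$)
$m = 32$ ($m = - 13 \left(\left(-1\right) 2 - 1\right) - 7 = - 13 \left(-2 - 1\right) - 7 = \left(-13\right) \left(-3\right) - 7 = 39 - 7 = 32$)
$m \left(P{\left(6 \right)} - 7\right)^{2} = 32 \left(\left(- \frac{19}{3} + \frac{1}{3} \cdot 6\right) - 7\right)^{2} = 32 \left(\left(- \frac{19}{3} + 2\right) - 7\right)^{2} = 32 \left(- \frac{13}{3} - 7\right)^{2} = 32 \left(- \frac{34}{3}\right)^{2} = 32 \cdot \frac{1156}{9} = \frac{36992}{9}$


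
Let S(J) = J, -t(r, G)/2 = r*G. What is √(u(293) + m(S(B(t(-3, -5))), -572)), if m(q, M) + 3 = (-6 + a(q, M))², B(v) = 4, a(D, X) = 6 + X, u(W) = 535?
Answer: 2*√81929 ≈ 572.46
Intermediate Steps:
t(r, G) = -2*G*r (t(r, G) = -2*r*G = -2*G*r)
m(q, M) = -3 + M² (m(q, M) = -3 + (-6 + (6 + M))² = -3 + M²)
√(u(293) + m(S(B(t(-3, -5))), -572)) = √(535 + (-3 + (-572)²)) = √(535 + (-3 + 327184)) = √(535 + 327181) = √327716 = 2*√81929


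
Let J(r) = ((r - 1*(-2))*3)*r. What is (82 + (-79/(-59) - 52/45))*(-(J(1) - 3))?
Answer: -436394/885 ≈ -493.10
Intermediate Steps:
J(r) = r*(6 + 3*r) (J(r) = ((r + 2)*3)*r = ((2 + r)*3)*r = (6 + 3*r)*r = r*(6 + 3*r))
(82 + (-79/(-59) - 52/45))*(-(J(1) - 3)) = (82 + (-79/(-59) - 52/45))*(-(3*1*(2 + 1) - 3)) = (82 + (-79*(-1/59) - 52*1/45))*(-(3*1*3 - 3)) = (82 + (79/59 - 52/45))*(-(9 - 3)) = (82 + 487/2655)*(-1*6) = (218197/2655)*(-6) = -436394/885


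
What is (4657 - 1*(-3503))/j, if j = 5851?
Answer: 8160/5851 ≈ 1.3946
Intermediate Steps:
(4657 - 1*(-3503))/j = (4657 - 1*(-3503))/5851 = (4657 + 3503)*(1/5851) = 8160*(1/5851) = 8160/5851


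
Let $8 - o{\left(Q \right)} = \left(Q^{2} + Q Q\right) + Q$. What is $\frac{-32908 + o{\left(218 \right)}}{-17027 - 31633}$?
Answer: $\frac{21361}{8110} \approx 2.6339$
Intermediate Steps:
$o{\left(Q \right)} = 8 - Q - 2 Q^{2}$ ($o{\left(Q \right)} = 8 - \left(\left(Q^{2} + Q Q\right) + Q\right) = 8 - \left(\left(Q^{2} + Q^{2}\right) + Q\right) = 8 - \left(2 Q^{2} + Q\right) = 8 - \left(Q + 2 Q^{2}\right) = 8 - Q - 2 Q^{2}$)
$\frac{-32908 + o{\left(218 \right)}}{-17027 - 31633} = \frac{-32908 - \left(210 + 95048\right)}{-17027 - 31633} = \frac{-32908 - 95258}{-48660} = \left(-32908 - 95258\right) \left(- \frac{1}{48660}\right) = \left(-128166\right) \left(- \frac{1}{48660}\right) = \frac{21361}{8110}$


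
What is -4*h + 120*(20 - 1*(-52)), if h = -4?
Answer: 8656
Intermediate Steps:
-4*h + 120*(20 - 1*(-52)) = -4*(-4) + 120*(20 - 1*(-52)) = 16 + 120*(20 + 52) = 16 + 120*72 = 16 + 8640 = 8656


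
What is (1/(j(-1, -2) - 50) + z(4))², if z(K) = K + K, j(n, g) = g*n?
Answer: 146689/2304 ≈ 63.667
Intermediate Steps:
z(K) = 2*K
(1/(j(-1, -2) - 50) + z(4))² = (1/(-2*(-1) - 50) + 2*4)² = (1/(2 - 50) + 8)² = (1/(-48) + 8)² = (-1/48 + 8)² = (383/48)² = 146689/2304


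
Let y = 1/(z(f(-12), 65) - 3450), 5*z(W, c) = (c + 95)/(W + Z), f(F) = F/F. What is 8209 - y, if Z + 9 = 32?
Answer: 84930317/10346 ≈ 8209.0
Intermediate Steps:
f(F) = 1
Z = 23 (Z = -9 + 32 = 23)
z(W, c) = (95 + c)/(5*(23 + W)) (z(W, c) = ((c + 95)/(W + 23))/5 = ((95 + c)/(23 + W))/5 = (95 + c)/(5*(23 + W)))
y = -3/10346 (y = 1/((95 + 65)/(5*(23 + 1)) - 3450) = 1/((⅕)*160/24 - 3450) = 1/((⅕)*(1/24)*160 - 3450) = 1/(4/3 - 3450) = 1/(-10346/3) = -3/10346 ≈ -0.00028997)
8209 - y = 8209 - 1*(-3/10346) = 8209 + 3/10346 = 84930317/10346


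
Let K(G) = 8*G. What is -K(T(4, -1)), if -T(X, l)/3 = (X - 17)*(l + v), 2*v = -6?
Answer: 1248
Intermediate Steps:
v = -3 (v = (½)*(-6) = -3)
T(X, l) = -3*(-17 + X)*(-3 + l) (T(X, l) = -3*(X - 17)*(l - 3) = -3*(-17 + X)*(-3 + l))
-K(T(4, -1)) = -8*(-153 + 9*4 + 51*(-1) - 3*4*(-1)) = -8*(-153 + 36 - 51 + 12) = -8*(-156) = -1*(-1248) = 1248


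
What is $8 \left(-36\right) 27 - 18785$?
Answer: $-26561$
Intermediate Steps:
$8 \left(-36\right) 27 - 18785 = \left(-288\right) 27 - 18785 = -7776 - 18785 = -26561$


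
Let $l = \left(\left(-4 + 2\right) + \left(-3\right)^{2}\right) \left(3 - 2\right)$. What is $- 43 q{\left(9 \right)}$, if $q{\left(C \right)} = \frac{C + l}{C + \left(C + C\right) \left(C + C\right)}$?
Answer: $- \frac{688}{333} \approx -2.0661$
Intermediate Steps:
$l = 7$ ($l = \left(-2 + 9\right) 1 = 7 \cdot 1 = 7$)
$q{\left(C \right)} = \frac{7 + C}{C + 4 C^{2}}$ ($q{\left(C \right)} = \frac{C + 7}{C + \left(C + C\right) \left(C + C\right)} = \frac{7 + C}{C + 2 C 2 C} = \frac{7 + C}{C + 4 C^{2}}$)
$- 43 q{\left(9 \right)} = - 43 \frac{7 + 9}{9 \left(1 + 4 \cdot 9\right)} = - 43 \cdot \frac{1}{9} \frac{1}{1 + 36} \cdot 16 = - 43 \cdot \frac{1}{9} \cdot \frac{1}{37} \cdot 16 = \left(-43\right) \frac{16}{333} = - \frac{688}{333}$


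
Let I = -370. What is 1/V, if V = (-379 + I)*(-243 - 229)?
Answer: 1/353528 ≈ 2.8286e-6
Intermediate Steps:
V = 353528 (V = (-379 - 370)*(-243 - 229) = -749*(-472) = 353528)
1/V = 1/353528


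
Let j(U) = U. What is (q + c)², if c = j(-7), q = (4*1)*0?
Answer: 49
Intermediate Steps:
q = 0 (q = 4*0 = 0)
c = -7
(q + c)² = (0 - 7)² = (-7)² = 49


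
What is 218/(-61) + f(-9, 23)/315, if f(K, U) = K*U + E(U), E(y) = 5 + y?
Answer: -79589/19215 ≈ -4.1420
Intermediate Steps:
f(K, U) = 5 + U + K*U (f(K, U) = K*U + (5 + U) = 5 + U + K*U)
218/(-61) + f(-9, 23)/315 = 218/(-61) + (5 + 23 - 9*23)/315 = 218*(-1/61) + (5 + 23 - 207)*(1/315) = -218/61 - 179*1/315 = -218/61 - 179/315 = -79589/19215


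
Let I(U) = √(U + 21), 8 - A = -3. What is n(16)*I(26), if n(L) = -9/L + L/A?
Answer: 157*√47/176 ≈ 6.1156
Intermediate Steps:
A = 11 (A = 8 - 1*(-3) = 8 + 3 = 11)
n(L) = -9/L + L/11
I(U) = √(21 + U)
n(16)*I(26) = (-9/16 + (1/11)*16)*√(21 + 26) = (-9*1/16 + 16/11)*√47 = (-9/16 + 16/11)*√47 = 157*√47/176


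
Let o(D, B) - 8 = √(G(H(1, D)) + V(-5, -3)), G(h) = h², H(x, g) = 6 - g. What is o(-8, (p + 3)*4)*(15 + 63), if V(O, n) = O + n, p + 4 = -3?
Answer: 624 + 156*√47 ≈ 1693.5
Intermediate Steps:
p = -7 (p = -4 - 3 = -7)
o(D, B) = 8 + √(-8 + (6 - D)²) (o(D, B) = 8 + √((6 - D)² + (-5 - 3)) = 8 + √((6 - D)² - 8) = 8 + √(-8 + (6 - D)²))
o(-8, (p + 3)*4)*(15 + 63) = (8 + √(-8 + (-6 - 8)²))*(15 + 63) = (8 + √(-8 + (-14)²))*78 = (8 + √(-8 + 196))*78 = (8 + √188)*78 = (8 + 2*√47)*78 = 624 + 156*√47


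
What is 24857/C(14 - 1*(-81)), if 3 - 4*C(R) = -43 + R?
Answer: -14204/7 ≈ -2029.1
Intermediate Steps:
C(R) = 23/2 - R/4 (C(R) = ¾ - (-43 + R)/4 = ¾ + (43/4 - R/4) = 23/2 - R/4)
24857/C(14 - 1*(-81)) = 24857/(23/2 - (14 - 1*(-81))/4) = 24857/(23/2 - (14 + 81)/4) = 24857/(23/2 - ¼*95) = 24857/(23/2 - 95/4) = 24857/(-49/4) = 24857*(-4/49) = -14204/7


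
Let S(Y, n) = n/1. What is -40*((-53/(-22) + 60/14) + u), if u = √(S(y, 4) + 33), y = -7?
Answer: -20620/77 - 40*√37 ≈ -511.10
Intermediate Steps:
S(Y, n) = n (S(Y, n) = n*1 = n)
u = √37 (u = √(4 + 33) = √37 ≈ 6.0828)
-40*((-53/(-22) + 60/14) + u) = -40*((-53/(-22) + 60/14) + √37) = -40*((-53*(-1/22) + 60*(1/14)) + √37) = -40*((53/22 + 30/7) + √37) = -40*(1031/154 + √37) = -20620/77 - 40*√37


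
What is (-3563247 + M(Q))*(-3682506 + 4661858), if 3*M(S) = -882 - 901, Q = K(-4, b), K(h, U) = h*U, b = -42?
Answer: -10470765412448/3 ≈ -3.4903e+12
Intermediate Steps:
K(h, U) = U*h
Q = 168 (Q = -42*(-4) = 168)
M(S) = -1783/3 (M(S) = (-882 - 901)/3 = (⅓)*(-1783) = -1783/3)
(-3563247 + M(Q))*(-3682506 + 4661858) = (-3563247 - 1783/3)*(-3682506 + 4661858) = -10691524/3*979352 = -10470765412448/3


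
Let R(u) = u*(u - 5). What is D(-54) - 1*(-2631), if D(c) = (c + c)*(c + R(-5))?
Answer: 3063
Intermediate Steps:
R(u) = u*(-5 + u)
D(c) = 2*c*(50 + c) (D(c) = (c + c)*(c - 5*(-5 - 5)) = (2*c)*(c - 5*(-10)) = (2*c)*(c + 50) = (2*c)*(50 + c) = 2*c*(50 + c))
D(-54) - 1*(-2631) = 2*(-54)*(50 - 54) - 1*(-2631) = 2*(-54)*(-4) + 2631 = 432 + 2631 = 3063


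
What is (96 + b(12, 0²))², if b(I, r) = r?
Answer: 9216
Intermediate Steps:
(96 + b(12, 0²))² = (96 + 0²)² = (96 + 0)² = 96² = 9216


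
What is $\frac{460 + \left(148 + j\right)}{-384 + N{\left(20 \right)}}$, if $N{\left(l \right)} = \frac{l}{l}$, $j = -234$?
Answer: $- \frac{374}{383} \approx -0.9765$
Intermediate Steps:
$N{\left(l \right)} = 1$
$\frac{460 + \left(148 + j\right)}{-384 + N{\left(20 \right)}} = \frac{460 + \left(148 - 234\right)}{-384 + 1} = \frac{460 - 86}{-383} = 374 \left(- \frac{1}{383}\right) = - \frac{374}{383}$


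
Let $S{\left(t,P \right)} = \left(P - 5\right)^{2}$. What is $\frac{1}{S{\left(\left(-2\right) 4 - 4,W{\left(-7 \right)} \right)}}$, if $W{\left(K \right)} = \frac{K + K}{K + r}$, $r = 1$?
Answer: $\frac{9}{64} \approx 0.14063$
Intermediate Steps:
$W{\left(K \right)} = \frac{2 K}{1 + K}$ ($W{\left(K \right)} = \frac{K + K}{K + 1} = \frac{2 K}{1 + K}$)
$S{\left(t,P \right)} = \left(-5 + P\right)^{2}$ ($S{\left(t,P \right)} = \left(P - 5\right)^{2} = \left(-5 + P\right)^{2}$)
$\frac{1}{S{\left(\left(-2\right) 4 - 4,W{\left(-7 \right)} \right)}} = \frac{1}{\left(-5 + 2 \left(-7\right) \frac{1}{1 - 7}\right)^{2}} = \frac{1}{\left(-5 + 2 \left(-7\right) \frac{1}{-6}\right)^{2}} = \frac{1}{\left(-5 + 2 \left(-7\right) \left(- \frac{1}{6}\right)\right)^{2}} = \frac{1}{\left(-5 + \frac{7}{3}\right)^{2}} = \frac{1}{\left(- \frac{8}{3}\right)^{2}} = \frac{1}{\frac{64}{9}} = \frac{9}{64}$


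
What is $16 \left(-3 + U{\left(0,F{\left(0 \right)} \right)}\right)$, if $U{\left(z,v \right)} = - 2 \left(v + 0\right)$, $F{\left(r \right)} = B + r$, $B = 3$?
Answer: $-144$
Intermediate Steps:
$F{\left(r \right)} = 3 + r$
$U{\left(z,v \right)} = - 2 v$
$16 \left(-3 + U{\left(0,F{\left(0 \right)} \right)}\right) = 16 \left(-3 - 2 \left(3 + 0\right)\right) = 16 \left(-3 - 6\right) = 16 \left(-9\right) = -144$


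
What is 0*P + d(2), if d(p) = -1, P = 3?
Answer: -1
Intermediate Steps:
0*P + d(2) = 0*3 - 1 = 0 - 1 = -1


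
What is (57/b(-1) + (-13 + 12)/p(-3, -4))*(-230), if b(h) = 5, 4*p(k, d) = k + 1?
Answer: -3082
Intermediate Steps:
p(k, d) = 1/4 + k/4 (p(k, d) = (k + 1)/4 = (1 + k)/4 = 1/4 + k/4)
(57/b(-1) + (-13 + 12)/p(-3, -4))*(-230) = (57/5 + (-13 + 12)/(1/4 + (1/4)*(-3)))*(-230) = (57*(1/5) - 1/(1/4 - 3/4))*(-230) = (57/5 - 1/(-1/2))*(-230) = (57/5 - 1*(-2))*(-230) = (57/5 + 2)*(-230) = (67/5)*(-230) = -3082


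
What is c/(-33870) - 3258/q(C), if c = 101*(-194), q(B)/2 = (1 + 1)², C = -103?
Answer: -27547927/67740 ≈ -406.67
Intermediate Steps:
q(B) = 8 (q(B) = 2*(1 + 1)² = 2*2² = 2*4 = 8)
c = -19594
c/(-33870) - 3258/q(C) = -19594/(-33870) - 3258/8 = -19594*(-1/33870) - 3258*⅛ = 9797/16935 - 1629/4 = -27547927/67740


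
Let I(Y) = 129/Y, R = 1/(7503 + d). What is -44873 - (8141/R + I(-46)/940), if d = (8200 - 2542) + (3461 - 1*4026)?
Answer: -4435944425031/43240 ≈ -1.0259e+8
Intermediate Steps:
d = 5093 (d = 5658 + (3461 - 4026) = 5658 - 565 = 5093)
R = 1/12596 (R = 1/(7503 + 5093) = 1/12596 ≈ 7.9390e-5)
-44873 - (8141/R + I(-46)/940) = -44873 - (8141/(1/12596) + (129/(-46))/940) = -44873 - (8141*12596 + (129*(-1/46))*(1/940)) = -44873 - (102544036 - 129/46*1/940) = -44873 - (102544036 - 129/43240) = -44873 - 1*4434004116511/43240 = -44873 - 4434004116511/43240 = -4435944425031/43240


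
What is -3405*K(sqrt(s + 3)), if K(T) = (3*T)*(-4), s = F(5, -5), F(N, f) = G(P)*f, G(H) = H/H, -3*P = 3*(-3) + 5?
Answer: 40860*I*sqrt(2) ≈ 57785.0*I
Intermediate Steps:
P = 4/3 (P = -(3*(-3) + 5)/3 = -(-9 + 5)/3 = -1/3*(-4) = 4/3 ≈ 1.3333)
G(H) = 1
F(N, f) = f (F(N, f) = 1*f = f)
s = -5
K(T) = -12*T
-3405*K(sqrt(s + 3)) = -(-40860)*sqrt(-5 + 3) = -(-40860)*sqrt(-2) = -(-40860)*I*sqrt(2) = 40860*I*sqrt(2)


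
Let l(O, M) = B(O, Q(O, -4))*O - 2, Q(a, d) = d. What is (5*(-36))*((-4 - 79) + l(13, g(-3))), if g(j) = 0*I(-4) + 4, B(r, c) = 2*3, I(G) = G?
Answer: 1260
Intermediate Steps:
B(r, c) = 6
g(j) = 4 (g(j) = 0*(-4) + 4 = 0 + 4 = 4)
l(O, M) = -2 + 6*O (l(O, M) = 6*O - 2 = -2 + 6*O)
(5*(-36))*((-4 - 79) + l(13, g(-3))) = (5*(-36))*((-4 - 79) + (-2 + 6*13)) = -180*(-83 + (-2 + 78)) = -180*(-83 + 76) = -180*(-7) = 1260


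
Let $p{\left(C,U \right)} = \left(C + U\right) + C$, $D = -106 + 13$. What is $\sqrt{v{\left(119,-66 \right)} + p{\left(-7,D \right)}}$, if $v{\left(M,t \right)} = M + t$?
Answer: $3 i \sqrt{6} \approx 7.3485 i$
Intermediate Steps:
$D = -93$
$p{\left(C,U \right)} = U + 2 C$
$\sqrt{v{\left(119,-66 \right)} + p{\left(-7,D \right)}} = \sqrt{\left(119 - 66\right) + \left(-93 + 2 \left(-7\right)\right)} = \sqrt{53 - 107} = \sqrt{-54} = 3 i \sqrt{6}$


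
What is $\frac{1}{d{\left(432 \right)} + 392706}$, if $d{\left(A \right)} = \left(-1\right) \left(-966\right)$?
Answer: $\frac{1}{393672} \approx 2.5402 \cdot 10^{-6}$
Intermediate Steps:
$d{\left(A \right)} = 966$
$\frac{1}{d{\left(432 \right)} + 392706} = \frac{1}{966 + 392706} = \frac{1}{393672}$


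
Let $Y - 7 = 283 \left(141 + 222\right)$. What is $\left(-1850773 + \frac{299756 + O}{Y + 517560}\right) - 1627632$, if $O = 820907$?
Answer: $- \frac{2157639587217}{620296} \approx -3.4784 \cdot 10^{6}$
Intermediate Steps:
$Y = 102736$ ($Y = 7 + 283 \left(141 + 222\right) = 7 + 283 \cdot 363 = 7 + 102729 = 102736$)
$\left(-1850773 + \frac{299756 + O}{Y + 517560}\right) - 1627632 = \left(-1850773 + \frac{299756 + 820907}{102736 + 517560}\right) - 1627632 = \left(-1850773 + \frac{1120663}{620296}\right) - 1627632 = - \frac{1148025968145}{620296} - 1627632 = - \frac{2157639587217}{620296}$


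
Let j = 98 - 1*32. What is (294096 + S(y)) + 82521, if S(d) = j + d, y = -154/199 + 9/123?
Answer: 3073350880/8159 ≈ 3.7668e+5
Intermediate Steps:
j = 66 (j = 98 - 32 = 66)
y = -5717/8159 (y = -154*1/199 + 9*(1/123) = -154/199 + 3/41 = -5717/8159 ≈ -0.70070)
S(d) = 66 + d
(294096 + S(y)) + 82521 = (294096 + (66 - 5717/8159)) + 82521 = (294096 + 532777/8159) + 82521 = 2400062041/8159 + 82521 = 3073350880/8159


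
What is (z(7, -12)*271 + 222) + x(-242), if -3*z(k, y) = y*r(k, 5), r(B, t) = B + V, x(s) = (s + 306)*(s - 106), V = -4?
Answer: -18798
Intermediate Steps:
x(s) = (-106 + s)*(306 + s) (x(s) = (306 + s)*(-106 + s) = (-106 + s)*(306 + s))
r(B, t) = -4 + B (r(B, t) = B - 4 = -4 + B)
z(k, y) = -y*(-4 + k)/3
(z(7, -12)*271 + 222) + x(-242) = (((1/3)*(-12)*(4 - 1*7))*271 + 222) + (-32436 + (-242)**2 + 200*(-242)) = (((1/3)*(-12)*(4 - 7))*271 + 222) + (-32436 + 58564 - 48400) = (((1/3)*(-12)*(-3))*271 + 222) - 22272 = (12*271 + 222) - 22272 = (3252 + 222) - 22272 = 3474 - 22272 = -18798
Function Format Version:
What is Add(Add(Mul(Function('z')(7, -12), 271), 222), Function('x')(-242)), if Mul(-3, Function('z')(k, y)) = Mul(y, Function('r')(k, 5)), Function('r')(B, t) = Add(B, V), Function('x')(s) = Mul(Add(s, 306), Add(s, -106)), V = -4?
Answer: -18798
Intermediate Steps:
Function('x')(s) = Mul(Add(-106, s), Add(306, s)) (Function('x')(s) = Mul(Add(306, s), Add(-106, s)) = Mul(Add(-106, s), Add(306, s)))
Function('r')(B, t) = Add(-4, B) (Function('r')(B, t) = Add(B, -4) = Add(-4, B))
Function('z')(k, y) = Mul(Rational(-1, 3), y, Add(-4, k)) (Function('z')(k, y) = Mul(Rational(-1, 3), Mul(y, Add(-4, k))) = Mul(Rational(-1, 3), y, Add(-4, k)))
Add(Add(Mul(Function('z')(7, -12), 271), 222), Function('x')(-242)) = Add(Add(Mul(Mul(Rational(1, 3), -12, Add(4, Mul(-1, 7))), 271), 222), Add(-32436, Pow(-242, 2), Mul(200, -242))) = Add(Add(Mul(Mul(Rational(1, 3), -12, Add(4, -7)), 271), 222), Add(-32436, 58564, -48400)) = Add(Add(Mul(Mul(Rational(1, 3), -12, -3), 271), 222), -22272) = Add(Add(Mul(12, 271), 222), -22272) = Add(Add(3252, 222), -22272) = Add(3474, -22272) = -18798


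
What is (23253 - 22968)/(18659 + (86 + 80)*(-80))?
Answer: 95/1793 ≈ 0.052984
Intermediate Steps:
(23253 - 22968)/(18659 + (86 + 80)*(-80)) = 285/(18659 + 166*(-80)) = 285/(18659 - 13280) = 285/5379 = 285*(1/5379) = 95/1793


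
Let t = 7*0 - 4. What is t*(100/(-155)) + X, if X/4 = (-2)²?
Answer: 576/31 ≈ 18.581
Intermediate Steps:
X = 16 (X = 4*(-2)² = 4*4 = 16)
t = -4 (t = 0 - 4 = -4)
t*(100/(-155)) + X = -400/(-155) + 16 = -400*(-1)/155 + 16 = -4*(-20/31) + 16 = 80/31 + 16 = 576/31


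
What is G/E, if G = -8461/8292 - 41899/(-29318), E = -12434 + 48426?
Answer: 49683455/4374914988576 ≈ 1.1356e-5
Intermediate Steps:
E = 35992
G = 49683455/121552428 (G = -8461*1/8292 - 41899*(-1/29318) = -8461/8292 + 41899/29318 = 49683455/121552428 ≈ 0.40874)
G/E = (49683455/121552428)/35992 = (49683455/121552428)*(1/35992) = 49683455/4374914988576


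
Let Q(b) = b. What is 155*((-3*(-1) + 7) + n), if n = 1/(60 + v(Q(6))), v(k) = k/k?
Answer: 94705/61 ≈ 1552.5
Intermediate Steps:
v(k) = 1
n = 1/61 (n = 1/(60 + 1) = 1/61 ≈ 0.016393)
155*((-3*(-1) + 7) + n) = 155*((-3*(-1) + 7) + 1/61) = 155*((3 + 7) + 1/61) = 155*(10 + 1/61) = 155*(611/61) = 94705/61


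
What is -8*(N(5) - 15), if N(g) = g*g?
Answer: -80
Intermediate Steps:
N(g) = g²
-8*(N(5) - 15) = -8*(5² - 15) = -8*(25 - 15) = -8*10 = -80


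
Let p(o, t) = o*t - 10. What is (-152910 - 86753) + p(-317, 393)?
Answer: -364254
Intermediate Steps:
p(o, t) = -10 + o*t
(-152910 - 86753) + p(-317, 393) = (-152910 - 86753) + (-10 - 317*393) = -239663 + (-10 - 124581) = -239663 - 124591 = -364254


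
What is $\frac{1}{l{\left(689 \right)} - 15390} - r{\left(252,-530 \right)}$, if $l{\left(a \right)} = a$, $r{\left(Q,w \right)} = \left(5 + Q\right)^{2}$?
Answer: $- \frac{970986350}{14701} \approx -66049.0$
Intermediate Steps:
$\frac{1}{l{\left(689 \right)} - 15390} - r{\left(252,-530 \right)} = \frac{1}{689 - 15390} - \left(5 + 252\right)^{2} = \frac{1}{-14701} - 257^{2} = - \frac{1}{14701} - 66049 = - \frac{970986350}{14701}$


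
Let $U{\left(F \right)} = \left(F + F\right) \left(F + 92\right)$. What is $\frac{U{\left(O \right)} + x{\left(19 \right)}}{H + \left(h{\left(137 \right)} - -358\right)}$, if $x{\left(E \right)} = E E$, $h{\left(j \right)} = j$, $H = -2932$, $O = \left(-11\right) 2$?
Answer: $\frac{2719}{2437} \approx 1.1157$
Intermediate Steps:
$O = -22$
$U{\left(F \right)} = 2 F \left(92 + F\right)$
$x{\left(E \right)} = E^{2}$
$\frac{U{\left(O \right)} + x{\left(19 \right)}}{H + \left(h{\left(137 \right)} - -358\right)} = \frac{2 \left(-22\right) \left(92 - 22\right) + 19^{2}}{-2932 + \left(137 - -358\right)} = \frac{2 \left(-22\right) 70 + 361}{-2932 + \left(137 + 358\right)} = \frac{-3080 + 361}{-2932 + 495} = - \frac{2719}{-2437} = \left(-2719\right) \left(- \frac{1}{2437}\right) = \frac{2719}{2437}$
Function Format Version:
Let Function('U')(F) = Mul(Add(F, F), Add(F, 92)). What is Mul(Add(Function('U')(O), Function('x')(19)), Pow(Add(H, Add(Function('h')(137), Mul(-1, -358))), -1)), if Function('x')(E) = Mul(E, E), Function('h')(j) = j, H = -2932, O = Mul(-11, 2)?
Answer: Rational(2719, 2437) ≈ 1.1157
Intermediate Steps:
O = -22
Function('U')(F) = Mul(2, F, Add(92, F)) (Function('U')(F) = Mul(Mul(2, F), Add(92, F)) = Mul(2, F, Add(92, F)))
Function('x')(E) = Pow(E, 2)
Mul(Add(Function('U')(O), Function('x')(19)), Pow(Add(H, Add(Function('h')(137), Mul(-1, -358))), -1)) = Mul(Add(Mul(2, -22, Add(92, -22)), Pow(19, 2)), Pow(Add(-2932, Add(137, Mul(-1, -358))), -1)) = Mul(Add(Mul(2, -22, 70), 361), Pow(Add(-2932, Add(137, 358)), -1)) = Mul(Add(-3080, 361), Pow(Add(-2932, 495), -1)) = Mul(-2719, Pow(-2437, -1)) = Mul(-2719, Rational(-1, 2437)) = Rational(2719, 2437)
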